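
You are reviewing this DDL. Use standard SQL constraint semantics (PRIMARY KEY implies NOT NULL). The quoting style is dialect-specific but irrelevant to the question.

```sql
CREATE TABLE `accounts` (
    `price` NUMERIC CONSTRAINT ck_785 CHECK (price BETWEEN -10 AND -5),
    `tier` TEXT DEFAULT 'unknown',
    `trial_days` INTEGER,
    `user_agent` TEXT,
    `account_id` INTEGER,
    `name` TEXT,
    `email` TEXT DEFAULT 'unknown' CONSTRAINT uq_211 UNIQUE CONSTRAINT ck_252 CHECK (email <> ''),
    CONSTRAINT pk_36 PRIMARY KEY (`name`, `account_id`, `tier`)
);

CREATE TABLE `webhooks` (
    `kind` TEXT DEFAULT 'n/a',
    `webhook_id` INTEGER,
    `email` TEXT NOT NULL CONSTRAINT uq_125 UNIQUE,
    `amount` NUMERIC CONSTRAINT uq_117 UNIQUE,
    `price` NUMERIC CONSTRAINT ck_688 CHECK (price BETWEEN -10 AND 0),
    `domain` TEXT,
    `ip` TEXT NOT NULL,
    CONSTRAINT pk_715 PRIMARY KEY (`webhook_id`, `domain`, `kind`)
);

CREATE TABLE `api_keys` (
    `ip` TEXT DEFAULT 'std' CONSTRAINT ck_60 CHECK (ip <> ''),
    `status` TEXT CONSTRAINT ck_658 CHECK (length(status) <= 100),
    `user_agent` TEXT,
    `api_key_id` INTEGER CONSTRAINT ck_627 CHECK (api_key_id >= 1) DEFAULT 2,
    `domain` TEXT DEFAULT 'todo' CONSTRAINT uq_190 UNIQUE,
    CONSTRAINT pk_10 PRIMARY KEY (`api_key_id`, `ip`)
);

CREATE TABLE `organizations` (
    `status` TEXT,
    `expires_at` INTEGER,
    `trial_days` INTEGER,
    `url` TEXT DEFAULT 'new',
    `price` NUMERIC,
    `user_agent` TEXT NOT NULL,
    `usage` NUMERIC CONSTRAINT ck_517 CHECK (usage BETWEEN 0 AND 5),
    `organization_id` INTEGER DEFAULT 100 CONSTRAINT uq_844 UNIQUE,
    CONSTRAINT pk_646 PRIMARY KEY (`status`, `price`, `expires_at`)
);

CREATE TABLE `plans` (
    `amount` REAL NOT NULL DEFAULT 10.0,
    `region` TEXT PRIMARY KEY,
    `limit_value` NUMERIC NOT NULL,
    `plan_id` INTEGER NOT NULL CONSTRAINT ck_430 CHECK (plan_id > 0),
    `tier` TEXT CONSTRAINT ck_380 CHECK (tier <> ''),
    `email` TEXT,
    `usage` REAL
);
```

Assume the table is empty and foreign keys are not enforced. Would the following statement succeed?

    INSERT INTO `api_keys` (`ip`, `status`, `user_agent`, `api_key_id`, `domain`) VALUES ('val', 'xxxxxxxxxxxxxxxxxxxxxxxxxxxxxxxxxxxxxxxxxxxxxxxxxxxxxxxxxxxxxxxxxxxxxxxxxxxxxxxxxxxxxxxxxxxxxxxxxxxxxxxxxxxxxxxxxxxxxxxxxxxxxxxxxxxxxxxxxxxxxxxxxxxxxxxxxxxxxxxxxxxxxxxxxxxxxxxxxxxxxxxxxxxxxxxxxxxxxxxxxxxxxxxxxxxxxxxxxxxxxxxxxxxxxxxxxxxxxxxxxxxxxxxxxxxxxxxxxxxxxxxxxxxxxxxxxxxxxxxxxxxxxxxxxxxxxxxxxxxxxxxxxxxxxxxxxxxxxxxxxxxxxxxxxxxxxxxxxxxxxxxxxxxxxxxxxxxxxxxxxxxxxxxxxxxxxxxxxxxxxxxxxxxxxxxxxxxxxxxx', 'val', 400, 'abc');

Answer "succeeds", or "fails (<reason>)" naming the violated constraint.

fails (CHECK on status)

The value 'xxxxxxxxxxxxxxxxxxxxxxxxxxxxxxxxxxxxxxxxxxxxxxxxxxxxxxxxxxxxxxxxxxxxxxxxxxxxxxxxxxxxxxxxxxxxxxxxxxxxxxxxxxxxxxxxxxxxxxxxxxxxxxxxxxxxxxxxxxxxxxxxxxxxxxxxxxxxxxxxxxxxxxxxxxxxxxxxxxxxxxxxxxxxxxxxxxxxxxxxxxxxxxxxxxxxxxxxxxxxxxxxxxxxxxxxxxxxxxxxxxxxxxxxxxxxxxxxxxxxxxxxxxxxxxxxxxxxxxxxxxxxxxxxxxxxxxxxxxxxxxxxxxxxxxxxxxxxxxxxxxxxxxxxxxxxxxxxxxxxxxxxxxxxxxxxxxxxxxxxxxxxxxxxxxxxxxxxxxxxxxxxxxxxxxxxxxxxxxxx' for status violates CHECK (length(status) <= 100).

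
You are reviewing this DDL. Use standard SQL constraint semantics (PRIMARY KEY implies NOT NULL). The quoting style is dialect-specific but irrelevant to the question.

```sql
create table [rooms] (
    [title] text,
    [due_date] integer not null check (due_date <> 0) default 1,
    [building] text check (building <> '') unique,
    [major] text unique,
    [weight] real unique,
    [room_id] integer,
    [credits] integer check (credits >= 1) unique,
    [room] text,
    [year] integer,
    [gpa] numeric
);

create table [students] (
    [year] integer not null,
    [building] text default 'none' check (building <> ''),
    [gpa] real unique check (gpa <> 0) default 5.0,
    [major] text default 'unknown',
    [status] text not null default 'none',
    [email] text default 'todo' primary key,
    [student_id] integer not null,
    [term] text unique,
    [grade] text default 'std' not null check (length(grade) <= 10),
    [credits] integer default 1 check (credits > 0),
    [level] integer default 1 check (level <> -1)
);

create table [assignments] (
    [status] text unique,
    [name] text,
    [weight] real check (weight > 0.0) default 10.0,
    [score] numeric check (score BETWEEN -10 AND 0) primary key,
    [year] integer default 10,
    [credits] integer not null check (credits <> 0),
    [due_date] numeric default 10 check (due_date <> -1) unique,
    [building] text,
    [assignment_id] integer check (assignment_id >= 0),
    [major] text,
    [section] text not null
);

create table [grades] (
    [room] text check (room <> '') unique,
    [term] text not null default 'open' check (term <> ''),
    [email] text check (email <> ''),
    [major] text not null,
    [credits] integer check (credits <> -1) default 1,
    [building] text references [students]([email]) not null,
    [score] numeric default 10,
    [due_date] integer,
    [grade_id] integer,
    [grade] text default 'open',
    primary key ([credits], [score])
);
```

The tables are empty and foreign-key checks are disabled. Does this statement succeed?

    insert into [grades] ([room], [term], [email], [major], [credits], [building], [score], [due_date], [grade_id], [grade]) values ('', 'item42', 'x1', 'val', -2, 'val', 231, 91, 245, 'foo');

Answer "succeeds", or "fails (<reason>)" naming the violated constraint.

The value '' for room violates CHECK (room <> '').

fails (CHECK on room)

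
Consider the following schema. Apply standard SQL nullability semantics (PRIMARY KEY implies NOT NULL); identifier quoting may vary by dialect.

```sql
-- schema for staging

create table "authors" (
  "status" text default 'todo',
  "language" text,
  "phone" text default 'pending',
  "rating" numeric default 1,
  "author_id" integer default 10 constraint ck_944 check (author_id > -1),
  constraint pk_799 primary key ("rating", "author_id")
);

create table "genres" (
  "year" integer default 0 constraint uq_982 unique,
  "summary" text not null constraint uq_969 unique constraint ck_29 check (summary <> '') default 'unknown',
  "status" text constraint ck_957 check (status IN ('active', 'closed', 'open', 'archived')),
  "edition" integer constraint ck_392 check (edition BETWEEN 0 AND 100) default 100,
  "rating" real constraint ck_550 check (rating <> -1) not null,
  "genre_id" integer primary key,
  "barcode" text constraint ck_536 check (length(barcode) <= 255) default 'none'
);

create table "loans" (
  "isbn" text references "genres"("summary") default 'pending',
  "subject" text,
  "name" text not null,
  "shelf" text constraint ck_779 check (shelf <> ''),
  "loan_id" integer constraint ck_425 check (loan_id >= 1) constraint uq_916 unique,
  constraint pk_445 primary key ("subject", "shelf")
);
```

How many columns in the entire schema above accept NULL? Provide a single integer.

authors: 3 nullable (status, language, phone — PK (rating, author_id) and explicit NOT NULL columns excluded).
genres: 4 nullable (year, status, edition, barcode — PK (genre_id) and explicit NOT NULL columns excluded).
loans: 2 nullable (isbn, loan_id — PK (subject, shelf) and explicit NOT NULL columns excluded).
Total: 3 + 4 + 2 = 9.

9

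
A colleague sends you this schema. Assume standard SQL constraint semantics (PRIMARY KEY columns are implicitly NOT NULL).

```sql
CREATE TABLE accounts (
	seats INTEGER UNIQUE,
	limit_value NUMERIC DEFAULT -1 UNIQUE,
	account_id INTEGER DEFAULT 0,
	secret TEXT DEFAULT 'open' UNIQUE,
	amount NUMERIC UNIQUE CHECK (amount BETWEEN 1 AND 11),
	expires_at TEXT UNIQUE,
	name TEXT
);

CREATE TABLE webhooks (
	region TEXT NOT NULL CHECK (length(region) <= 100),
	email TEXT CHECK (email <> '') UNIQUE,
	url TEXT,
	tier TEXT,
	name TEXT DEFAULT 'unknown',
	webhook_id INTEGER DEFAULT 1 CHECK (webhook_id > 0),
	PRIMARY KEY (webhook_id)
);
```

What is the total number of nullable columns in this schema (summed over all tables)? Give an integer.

accounts: 7 nullable (seats, limit_value, account_id, secret, amount, expires_at, name — PK none and explicit NOT NULL columns excluded).
webhooks: 4 nullable (email, url, tier, name — PK (webhook_id) and explicit NOT NULL columns excluded).
Total: 7 + 4 = 11.

11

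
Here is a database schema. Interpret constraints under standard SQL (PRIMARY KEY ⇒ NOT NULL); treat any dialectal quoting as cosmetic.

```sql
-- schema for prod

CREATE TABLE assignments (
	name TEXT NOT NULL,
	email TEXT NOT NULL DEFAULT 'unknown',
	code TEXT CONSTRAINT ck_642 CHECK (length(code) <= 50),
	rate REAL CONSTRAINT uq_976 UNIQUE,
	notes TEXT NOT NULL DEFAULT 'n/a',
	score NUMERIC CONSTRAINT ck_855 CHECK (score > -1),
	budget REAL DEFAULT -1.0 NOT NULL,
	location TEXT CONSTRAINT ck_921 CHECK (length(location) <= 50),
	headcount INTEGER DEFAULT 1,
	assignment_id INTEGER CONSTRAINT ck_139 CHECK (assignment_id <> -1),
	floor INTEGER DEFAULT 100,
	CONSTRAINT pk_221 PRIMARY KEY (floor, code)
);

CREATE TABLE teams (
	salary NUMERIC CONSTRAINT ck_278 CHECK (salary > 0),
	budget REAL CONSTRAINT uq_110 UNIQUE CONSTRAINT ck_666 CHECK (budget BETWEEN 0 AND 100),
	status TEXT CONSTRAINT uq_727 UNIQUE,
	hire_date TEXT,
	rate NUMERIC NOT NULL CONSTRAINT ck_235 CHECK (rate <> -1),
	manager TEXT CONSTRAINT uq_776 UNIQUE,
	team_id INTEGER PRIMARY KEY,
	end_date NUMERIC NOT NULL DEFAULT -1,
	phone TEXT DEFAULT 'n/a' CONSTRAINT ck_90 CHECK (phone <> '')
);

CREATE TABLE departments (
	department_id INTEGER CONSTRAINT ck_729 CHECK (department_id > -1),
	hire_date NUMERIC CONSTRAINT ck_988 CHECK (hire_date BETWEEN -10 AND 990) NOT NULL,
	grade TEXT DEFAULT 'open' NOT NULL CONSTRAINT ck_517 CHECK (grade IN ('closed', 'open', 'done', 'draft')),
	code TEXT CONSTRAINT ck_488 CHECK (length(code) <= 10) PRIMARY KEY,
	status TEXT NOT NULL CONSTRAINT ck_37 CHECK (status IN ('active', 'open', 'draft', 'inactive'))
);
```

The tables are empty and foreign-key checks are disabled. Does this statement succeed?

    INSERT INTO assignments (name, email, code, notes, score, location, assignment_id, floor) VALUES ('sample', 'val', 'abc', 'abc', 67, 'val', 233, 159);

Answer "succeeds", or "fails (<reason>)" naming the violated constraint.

succeeds

NOT NULL columns: budget defaults to -1.0; code is supplied; email is supplied; floor is supplied; name is supplied; notes is supplied.
CHECK constraints: 'abc' satisfies (length(code) <= 50); 67 satisfies (score > -1); 'val' satisfies (length(location) <= 50); 233 satisfies (assignment_id <> -1).
No constraint is violated.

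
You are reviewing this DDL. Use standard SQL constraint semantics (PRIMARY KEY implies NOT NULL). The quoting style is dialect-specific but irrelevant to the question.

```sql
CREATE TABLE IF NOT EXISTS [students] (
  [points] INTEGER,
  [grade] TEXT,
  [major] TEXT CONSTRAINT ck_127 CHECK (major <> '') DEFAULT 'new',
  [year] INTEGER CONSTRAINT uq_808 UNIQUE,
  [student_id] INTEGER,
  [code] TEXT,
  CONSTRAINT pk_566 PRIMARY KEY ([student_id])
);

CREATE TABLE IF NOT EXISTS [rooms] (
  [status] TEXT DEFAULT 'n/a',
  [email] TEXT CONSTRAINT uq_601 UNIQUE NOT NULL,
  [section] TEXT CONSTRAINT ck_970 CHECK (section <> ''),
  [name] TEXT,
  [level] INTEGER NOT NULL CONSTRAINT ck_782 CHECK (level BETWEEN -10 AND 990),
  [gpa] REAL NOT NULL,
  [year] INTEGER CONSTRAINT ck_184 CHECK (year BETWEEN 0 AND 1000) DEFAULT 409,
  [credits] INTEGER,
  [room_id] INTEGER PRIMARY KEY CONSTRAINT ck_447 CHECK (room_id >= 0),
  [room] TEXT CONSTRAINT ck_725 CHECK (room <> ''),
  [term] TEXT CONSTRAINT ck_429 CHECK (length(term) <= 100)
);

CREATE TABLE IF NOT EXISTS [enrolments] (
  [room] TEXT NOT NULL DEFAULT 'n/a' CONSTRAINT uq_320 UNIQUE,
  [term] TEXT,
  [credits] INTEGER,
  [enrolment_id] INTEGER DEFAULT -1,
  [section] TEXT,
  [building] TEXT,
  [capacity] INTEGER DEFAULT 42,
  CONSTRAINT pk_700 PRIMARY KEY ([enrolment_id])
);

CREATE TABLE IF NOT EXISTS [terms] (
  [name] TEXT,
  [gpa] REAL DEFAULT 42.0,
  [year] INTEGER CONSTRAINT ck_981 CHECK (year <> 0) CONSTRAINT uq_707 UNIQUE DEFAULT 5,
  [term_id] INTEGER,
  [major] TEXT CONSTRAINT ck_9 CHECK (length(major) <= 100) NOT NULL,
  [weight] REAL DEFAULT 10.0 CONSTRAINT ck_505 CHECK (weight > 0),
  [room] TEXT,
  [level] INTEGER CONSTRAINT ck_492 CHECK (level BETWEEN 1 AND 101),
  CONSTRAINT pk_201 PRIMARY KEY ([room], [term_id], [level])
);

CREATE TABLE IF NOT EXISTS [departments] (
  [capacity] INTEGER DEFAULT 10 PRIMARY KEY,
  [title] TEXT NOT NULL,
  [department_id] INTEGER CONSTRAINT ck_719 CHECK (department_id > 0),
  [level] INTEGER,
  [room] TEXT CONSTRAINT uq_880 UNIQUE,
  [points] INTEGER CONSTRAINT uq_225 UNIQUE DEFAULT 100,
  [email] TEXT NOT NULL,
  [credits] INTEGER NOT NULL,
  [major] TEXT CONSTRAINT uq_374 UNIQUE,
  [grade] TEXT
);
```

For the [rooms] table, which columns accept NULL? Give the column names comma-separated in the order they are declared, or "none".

status, section, name, year, credits, room, term

- status: DEFAULT only fills an omitted column; an explicit NULL is still allowed → nullable.
- email: declared NOT NULL → not nullable.
- section: CHECK does not forbid NULL (a CHECK constraint passes when its expression is NULL) → nullable.
- name: no NOT NULL constraint applies → nullable.
- level: declared NOT NULL → not nullable.
- gpa: declared NOT NULL → not nullable.
- year: CHECK does not forbid NULL (a CHECK constraint passes when its expression is NULL) → nullable.
- credits: no NOT NULL constraint applies → nullable.
- room_id: part of the PRIMARY KEY, which implies NOT NULL → not nullable.
- room: CHECK does not forbid NULL (a CHECK constraint passes when its expression is NULL) → nullable.
- term: CHECK does not forbid NULL (a CHECK constraint passes when its expression is NULL) → nullable.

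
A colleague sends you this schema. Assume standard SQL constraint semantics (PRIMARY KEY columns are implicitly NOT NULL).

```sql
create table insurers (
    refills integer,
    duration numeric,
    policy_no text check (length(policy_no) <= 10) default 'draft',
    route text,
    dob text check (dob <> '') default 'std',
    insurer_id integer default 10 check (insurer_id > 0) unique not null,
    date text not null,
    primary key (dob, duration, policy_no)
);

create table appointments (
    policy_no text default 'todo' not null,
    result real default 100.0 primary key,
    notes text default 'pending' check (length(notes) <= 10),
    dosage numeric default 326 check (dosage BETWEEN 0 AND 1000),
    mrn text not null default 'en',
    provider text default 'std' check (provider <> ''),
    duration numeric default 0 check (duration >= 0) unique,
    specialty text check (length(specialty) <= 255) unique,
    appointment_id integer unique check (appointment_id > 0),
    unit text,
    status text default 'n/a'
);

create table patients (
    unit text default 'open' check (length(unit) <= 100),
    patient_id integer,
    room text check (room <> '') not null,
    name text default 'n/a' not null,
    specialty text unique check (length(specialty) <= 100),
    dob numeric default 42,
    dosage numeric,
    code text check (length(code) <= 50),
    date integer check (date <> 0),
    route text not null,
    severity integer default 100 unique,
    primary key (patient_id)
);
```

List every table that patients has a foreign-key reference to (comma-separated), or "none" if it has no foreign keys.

No column in patients has a REFERENCES clause.

none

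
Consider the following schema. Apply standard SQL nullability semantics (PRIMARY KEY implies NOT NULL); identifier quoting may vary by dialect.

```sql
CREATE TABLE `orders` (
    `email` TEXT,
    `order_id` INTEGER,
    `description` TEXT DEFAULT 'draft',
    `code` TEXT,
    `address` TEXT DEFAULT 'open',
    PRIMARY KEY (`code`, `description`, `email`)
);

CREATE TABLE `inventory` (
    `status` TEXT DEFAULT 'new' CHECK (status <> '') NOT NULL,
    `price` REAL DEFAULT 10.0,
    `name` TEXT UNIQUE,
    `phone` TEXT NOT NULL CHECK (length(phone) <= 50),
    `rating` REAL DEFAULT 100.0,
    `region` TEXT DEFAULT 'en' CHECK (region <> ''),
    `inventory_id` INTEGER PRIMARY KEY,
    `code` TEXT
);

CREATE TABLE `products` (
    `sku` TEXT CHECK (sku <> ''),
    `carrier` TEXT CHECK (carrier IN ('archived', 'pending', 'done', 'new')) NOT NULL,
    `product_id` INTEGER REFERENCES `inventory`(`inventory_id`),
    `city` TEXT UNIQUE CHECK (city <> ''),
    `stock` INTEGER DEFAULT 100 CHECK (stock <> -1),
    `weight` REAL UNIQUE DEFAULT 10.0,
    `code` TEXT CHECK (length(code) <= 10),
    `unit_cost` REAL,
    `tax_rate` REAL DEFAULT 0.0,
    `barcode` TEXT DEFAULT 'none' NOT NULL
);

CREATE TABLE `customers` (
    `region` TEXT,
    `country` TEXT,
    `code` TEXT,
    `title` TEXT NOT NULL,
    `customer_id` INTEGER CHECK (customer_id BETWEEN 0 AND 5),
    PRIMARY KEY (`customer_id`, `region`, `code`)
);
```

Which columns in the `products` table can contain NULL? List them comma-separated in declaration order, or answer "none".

sku, product_id, city, stock, weight, code, unit_cost, tax_rate

- sku: CHECK does not forbid NULL (a CHECK constraint passes when its expression is NULL) → nullable.
- carrier: declared NOT NULL → not nullable.
- product_id: a foreign key column may be NULL unless separately constrained → nullable.
- city: CHECK does not forbid NULL (a CHECK constraint passes when its expression is NULL) → nullable.
- stock: CHECK does not forbid NULL (a CHECK constraint passes when its expression is NULL) → nullable.
- weight: UNIQUE does not imply NOT NULL → nullable.
- code: CHECK does not forbid NULL (a CHECK constraint passes when its expression is NULL) → nullable.
- unit_cost: no NOT NULL constraint applies → nullable.
- tax_rate: DEFAULT only fills an omitted column; an explicit NULL is still allowed → nullable.
- barcode: declared NOT NULL → not nullable.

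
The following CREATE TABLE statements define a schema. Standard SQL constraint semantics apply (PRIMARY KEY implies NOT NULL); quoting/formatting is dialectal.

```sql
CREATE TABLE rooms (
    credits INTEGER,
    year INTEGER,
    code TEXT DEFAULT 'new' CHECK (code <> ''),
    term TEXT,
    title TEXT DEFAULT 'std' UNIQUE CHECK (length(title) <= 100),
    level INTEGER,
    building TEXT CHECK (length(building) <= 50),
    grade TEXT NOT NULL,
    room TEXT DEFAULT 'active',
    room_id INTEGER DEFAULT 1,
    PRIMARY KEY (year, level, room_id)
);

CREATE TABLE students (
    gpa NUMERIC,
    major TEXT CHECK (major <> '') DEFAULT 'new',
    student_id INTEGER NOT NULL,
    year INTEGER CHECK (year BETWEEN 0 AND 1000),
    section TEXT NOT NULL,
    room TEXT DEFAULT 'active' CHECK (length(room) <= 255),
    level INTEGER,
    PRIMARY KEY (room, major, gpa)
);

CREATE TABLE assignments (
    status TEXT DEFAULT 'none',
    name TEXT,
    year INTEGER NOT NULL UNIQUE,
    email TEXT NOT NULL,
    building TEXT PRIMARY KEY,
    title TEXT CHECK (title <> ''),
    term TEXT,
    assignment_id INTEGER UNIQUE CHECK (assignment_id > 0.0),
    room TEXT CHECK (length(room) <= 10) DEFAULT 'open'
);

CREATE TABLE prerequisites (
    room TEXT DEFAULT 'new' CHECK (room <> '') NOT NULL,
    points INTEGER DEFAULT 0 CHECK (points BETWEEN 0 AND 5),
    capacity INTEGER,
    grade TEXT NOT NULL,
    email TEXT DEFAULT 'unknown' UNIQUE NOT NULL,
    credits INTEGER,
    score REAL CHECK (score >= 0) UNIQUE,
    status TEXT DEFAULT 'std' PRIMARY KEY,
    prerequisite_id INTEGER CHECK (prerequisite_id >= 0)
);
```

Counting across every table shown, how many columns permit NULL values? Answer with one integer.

rooms: 6 nullable (credits, code, term, title, building, room — PK (year, level, room_id) and explicit NOT NULL columns excluded).
students: 2 nullable (year, level — PK (room, major, gpa) and explicit NOT NULL columns excluded).
assignments: 6 nullable (status, name, title, term, assignment_id, room — PK (building) and explicit NOT NULL columns excluded).
prerequisites: 5 nullable (points, capacity, credits, score, prerequisite_id — PK (status) and explicit NOT NULL columns excluded).
Total: 6 + 2 + 6 + 5 = 19.

19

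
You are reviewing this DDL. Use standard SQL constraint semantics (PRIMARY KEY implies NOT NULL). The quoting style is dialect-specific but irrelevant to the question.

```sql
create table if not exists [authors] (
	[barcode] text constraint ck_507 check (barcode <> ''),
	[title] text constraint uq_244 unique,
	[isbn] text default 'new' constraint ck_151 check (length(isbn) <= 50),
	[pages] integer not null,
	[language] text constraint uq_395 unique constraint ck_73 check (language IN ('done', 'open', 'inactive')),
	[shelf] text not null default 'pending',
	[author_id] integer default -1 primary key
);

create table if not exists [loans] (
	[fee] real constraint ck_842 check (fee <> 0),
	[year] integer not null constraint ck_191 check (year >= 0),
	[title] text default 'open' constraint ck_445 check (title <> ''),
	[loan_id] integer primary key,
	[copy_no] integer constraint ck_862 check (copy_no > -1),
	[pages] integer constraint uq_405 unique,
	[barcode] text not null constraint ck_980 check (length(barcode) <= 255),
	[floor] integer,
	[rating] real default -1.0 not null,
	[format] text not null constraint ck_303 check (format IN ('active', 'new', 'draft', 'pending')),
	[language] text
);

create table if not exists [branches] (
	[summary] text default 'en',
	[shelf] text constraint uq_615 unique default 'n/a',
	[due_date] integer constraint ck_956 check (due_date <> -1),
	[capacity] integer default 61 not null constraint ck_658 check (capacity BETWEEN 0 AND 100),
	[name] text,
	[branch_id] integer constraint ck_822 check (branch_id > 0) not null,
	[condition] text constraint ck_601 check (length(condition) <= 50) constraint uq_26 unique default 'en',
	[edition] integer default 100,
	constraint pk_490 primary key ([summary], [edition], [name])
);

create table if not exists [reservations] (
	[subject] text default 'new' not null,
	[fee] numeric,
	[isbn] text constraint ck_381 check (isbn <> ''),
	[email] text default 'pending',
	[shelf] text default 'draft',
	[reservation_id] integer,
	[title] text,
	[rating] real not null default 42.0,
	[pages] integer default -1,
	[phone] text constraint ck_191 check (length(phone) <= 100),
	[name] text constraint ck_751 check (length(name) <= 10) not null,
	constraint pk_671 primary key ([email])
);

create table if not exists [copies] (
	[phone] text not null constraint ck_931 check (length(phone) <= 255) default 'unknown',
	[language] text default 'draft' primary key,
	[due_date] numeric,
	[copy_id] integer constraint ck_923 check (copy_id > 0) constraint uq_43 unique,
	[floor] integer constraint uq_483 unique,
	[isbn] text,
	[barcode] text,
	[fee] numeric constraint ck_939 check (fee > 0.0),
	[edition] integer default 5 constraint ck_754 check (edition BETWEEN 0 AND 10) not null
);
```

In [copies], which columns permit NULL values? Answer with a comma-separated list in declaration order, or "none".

- phone: declared NOT NULL → not nullable.
- language: part of the PRIMARY KEY, which implies NOT NULL → not nullable.
- due_date: no NOT NULL constraint applies → nullable.
- copy_id: CHECK does not forbid NULL (a CHECK constraint passes when its expression is NULL) → nullable.
- floor: UNIQUE does not imply NOT NULL → nullable.
- isbn: no NOT NULL constraint applies → nullable.
- barcode: no NOT NULL constraint applies → nullable.
- fee: CHECK does not forbid NULL (a CHECK constraint passes when its expression is NULL) → nullable.
- edition: declared NOT NULL → not nullable.

due_date, copy_id, floor, isbn, barcode, fee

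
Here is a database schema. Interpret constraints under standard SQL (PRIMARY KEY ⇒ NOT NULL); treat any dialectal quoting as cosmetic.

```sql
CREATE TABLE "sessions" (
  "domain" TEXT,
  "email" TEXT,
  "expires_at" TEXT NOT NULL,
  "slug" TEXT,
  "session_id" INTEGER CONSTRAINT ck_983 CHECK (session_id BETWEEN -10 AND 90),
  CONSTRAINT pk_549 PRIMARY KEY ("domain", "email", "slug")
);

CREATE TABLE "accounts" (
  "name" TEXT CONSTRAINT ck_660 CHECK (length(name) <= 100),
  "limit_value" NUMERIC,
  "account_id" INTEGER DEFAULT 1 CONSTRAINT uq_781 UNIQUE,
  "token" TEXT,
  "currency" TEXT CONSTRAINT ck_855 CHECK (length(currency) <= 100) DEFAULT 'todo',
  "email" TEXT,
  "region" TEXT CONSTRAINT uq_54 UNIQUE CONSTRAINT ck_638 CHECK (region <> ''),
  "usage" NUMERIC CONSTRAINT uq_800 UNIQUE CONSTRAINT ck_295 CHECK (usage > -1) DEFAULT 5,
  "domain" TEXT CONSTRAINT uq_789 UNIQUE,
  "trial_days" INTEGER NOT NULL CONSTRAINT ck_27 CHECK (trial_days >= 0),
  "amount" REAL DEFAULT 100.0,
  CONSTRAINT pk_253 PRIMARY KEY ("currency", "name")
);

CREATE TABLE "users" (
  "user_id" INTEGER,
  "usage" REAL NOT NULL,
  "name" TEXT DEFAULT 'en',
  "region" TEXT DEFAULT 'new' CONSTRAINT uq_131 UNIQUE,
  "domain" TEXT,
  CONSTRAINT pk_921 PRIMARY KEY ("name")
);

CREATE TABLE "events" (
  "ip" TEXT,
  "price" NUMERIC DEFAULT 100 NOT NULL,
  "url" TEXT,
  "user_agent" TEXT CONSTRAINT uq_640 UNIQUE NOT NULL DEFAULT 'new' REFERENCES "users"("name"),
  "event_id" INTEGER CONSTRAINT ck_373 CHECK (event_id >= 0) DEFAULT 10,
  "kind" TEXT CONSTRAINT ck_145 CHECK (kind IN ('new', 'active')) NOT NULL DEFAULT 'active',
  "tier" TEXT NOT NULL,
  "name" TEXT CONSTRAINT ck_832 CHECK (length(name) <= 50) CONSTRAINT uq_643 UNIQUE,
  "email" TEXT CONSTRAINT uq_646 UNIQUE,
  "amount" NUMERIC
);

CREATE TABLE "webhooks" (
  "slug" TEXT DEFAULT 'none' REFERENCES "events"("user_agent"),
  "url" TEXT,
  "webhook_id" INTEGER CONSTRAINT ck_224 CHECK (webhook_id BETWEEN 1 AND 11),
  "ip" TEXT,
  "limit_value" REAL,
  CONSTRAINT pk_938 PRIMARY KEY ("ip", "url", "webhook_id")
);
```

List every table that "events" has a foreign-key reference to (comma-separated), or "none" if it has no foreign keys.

users

- user_agent REFERENCES users(name).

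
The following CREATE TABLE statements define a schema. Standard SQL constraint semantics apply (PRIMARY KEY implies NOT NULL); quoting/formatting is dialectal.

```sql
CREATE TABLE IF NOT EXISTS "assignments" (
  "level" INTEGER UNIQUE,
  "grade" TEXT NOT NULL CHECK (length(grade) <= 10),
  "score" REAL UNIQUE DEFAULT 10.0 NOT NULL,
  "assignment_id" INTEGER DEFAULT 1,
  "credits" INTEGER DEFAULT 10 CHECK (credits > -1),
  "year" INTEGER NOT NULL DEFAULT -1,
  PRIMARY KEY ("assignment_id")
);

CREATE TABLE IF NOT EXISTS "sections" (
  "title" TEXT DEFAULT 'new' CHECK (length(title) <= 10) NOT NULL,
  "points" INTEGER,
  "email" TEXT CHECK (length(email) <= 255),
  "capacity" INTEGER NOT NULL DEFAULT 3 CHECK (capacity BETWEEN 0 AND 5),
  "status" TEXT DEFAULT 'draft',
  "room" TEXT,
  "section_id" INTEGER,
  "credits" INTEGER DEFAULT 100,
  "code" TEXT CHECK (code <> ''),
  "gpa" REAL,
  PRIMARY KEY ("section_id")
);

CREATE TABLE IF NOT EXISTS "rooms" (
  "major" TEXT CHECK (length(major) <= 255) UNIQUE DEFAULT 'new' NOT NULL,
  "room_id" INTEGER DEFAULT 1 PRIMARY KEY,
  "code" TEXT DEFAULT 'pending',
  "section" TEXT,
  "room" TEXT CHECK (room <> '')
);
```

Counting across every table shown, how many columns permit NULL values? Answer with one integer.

12

assignments: 2 nullable (level, credits — PK (assignment_id) and explicit NOT NULL columns excluded).
sections: 7 nullable (points, email, status, room, credits, code, gpa — PK (section_id) and explicit NOT NULL columns excluded).
rooms: 3 nullable (code, section, room — PK (room_id) and explicit NOT NULL columns excluded).
Total: 2 + 7 + 3 = 12.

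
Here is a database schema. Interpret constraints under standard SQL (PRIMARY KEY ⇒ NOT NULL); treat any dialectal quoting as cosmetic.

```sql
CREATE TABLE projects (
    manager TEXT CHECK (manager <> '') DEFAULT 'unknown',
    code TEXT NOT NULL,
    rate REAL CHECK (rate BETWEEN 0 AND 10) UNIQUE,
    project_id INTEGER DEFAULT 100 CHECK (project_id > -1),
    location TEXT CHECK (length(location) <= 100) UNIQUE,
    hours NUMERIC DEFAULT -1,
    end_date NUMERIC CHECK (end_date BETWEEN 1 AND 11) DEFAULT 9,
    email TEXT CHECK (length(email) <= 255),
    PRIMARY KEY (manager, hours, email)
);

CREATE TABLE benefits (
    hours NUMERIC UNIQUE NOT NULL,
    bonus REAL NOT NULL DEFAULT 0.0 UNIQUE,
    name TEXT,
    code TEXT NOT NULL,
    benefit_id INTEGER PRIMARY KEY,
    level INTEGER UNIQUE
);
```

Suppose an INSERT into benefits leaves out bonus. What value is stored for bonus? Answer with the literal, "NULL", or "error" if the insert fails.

bonus has an explicit DEFAULT 0.0.
When the column is omitted from an INSERT, that default is used.

0.0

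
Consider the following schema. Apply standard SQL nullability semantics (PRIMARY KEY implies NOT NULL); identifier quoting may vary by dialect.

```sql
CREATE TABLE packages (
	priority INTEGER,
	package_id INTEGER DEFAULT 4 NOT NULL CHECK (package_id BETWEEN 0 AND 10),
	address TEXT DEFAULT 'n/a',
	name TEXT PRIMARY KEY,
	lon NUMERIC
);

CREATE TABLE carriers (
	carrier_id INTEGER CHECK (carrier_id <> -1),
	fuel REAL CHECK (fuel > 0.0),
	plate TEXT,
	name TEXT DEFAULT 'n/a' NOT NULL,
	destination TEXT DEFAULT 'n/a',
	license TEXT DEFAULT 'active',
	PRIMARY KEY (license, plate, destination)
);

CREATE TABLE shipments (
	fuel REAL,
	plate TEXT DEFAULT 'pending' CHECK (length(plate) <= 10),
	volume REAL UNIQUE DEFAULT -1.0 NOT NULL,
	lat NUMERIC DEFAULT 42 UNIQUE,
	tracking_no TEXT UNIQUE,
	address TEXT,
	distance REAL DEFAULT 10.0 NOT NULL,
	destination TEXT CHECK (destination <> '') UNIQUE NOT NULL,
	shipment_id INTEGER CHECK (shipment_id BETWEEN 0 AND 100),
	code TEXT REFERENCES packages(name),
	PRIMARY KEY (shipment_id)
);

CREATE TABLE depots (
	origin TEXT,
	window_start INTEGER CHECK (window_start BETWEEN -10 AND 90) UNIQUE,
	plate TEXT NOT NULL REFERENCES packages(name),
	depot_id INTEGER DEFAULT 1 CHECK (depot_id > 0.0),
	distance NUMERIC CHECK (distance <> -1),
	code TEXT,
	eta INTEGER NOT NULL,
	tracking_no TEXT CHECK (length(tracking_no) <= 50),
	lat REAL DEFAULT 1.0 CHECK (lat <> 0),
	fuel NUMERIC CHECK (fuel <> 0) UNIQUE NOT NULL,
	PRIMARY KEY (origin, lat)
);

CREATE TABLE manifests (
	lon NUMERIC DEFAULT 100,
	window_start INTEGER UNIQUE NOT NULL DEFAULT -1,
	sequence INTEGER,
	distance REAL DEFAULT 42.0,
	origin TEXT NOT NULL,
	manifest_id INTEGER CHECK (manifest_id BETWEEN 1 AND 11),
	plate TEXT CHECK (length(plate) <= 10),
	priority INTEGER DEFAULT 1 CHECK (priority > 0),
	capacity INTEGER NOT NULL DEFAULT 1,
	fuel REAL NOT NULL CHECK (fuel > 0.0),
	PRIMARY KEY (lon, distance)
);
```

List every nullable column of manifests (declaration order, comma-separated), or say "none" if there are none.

sequence, manifest_id, plate, priority

- lon: part of the PRIMARY KEY, which implies NOT NULL → not nullable.
- window_start: declared NOT NULL → not nullable.
- sequence: no NOT NULL constraint applies → nullable.
- distance: part of the PRIMARY KEY, which implies NOT NULL → not nullable.
- origin: declared NOT NULL → not nullable.
- manifest_id: CHECK does not forbid NULL (a CHECK constraint passes when its expression is NULL) → nullable.
- plate: CHECK does not forbid NULL (a CHECK constraint passes when its expression is NULL) → nullable.
- priority: CHECK does not forbid NULL (a CHECK constraint passes when its expression is NULL) → nullable.
- capacity: declared NOT NULL → not nullable.
- fuel: declared NOT NULL → not nullable.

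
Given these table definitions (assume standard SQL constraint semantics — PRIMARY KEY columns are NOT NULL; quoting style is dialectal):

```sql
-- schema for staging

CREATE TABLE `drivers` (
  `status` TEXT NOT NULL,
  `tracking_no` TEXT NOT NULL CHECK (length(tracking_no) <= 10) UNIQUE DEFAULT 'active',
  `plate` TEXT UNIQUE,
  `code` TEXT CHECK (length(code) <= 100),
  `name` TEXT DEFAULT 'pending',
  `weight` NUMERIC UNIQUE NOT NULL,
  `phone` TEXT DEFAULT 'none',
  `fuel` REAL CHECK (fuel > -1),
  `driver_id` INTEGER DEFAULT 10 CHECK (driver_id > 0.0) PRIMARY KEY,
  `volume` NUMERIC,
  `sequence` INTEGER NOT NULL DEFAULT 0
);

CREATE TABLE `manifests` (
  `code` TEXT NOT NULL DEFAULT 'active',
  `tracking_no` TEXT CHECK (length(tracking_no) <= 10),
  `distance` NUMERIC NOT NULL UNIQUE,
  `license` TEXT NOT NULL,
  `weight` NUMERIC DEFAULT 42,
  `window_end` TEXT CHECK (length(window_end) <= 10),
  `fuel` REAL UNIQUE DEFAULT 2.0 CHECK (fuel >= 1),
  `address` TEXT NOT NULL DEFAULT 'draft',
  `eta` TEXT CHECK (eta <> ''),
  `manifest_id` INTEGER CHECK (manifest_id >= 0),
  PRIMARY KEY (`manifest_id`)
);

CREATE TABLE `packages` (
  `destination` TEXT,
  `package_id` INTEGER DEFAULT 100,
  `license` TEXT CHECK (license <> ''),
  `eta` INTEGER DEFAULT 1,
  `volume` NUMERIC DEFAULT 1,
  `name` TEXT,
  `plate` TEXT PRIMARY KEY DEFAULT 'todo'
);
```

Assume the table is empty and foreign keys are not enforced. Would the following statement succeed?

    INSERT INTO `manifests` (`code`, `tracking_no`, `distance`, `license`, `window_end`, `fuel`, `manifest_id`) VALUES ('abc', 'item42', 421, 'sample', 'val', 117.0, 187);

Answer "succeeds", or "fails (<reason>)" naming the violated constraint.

NOT NULL columns: address defaults to 'draft'; code is supplied; distance is supplied; license is supplied; manifest_id is supplied.
CHECK constraints: 'item42' satisfies (length(tracking_no) <= 10); 'val' satisfies (length(window_end) <= 10); 117.0 satisfies (fuel >= 1); 187 satisfies (manifest_id >= 0).
No constraint is violated.

succeeds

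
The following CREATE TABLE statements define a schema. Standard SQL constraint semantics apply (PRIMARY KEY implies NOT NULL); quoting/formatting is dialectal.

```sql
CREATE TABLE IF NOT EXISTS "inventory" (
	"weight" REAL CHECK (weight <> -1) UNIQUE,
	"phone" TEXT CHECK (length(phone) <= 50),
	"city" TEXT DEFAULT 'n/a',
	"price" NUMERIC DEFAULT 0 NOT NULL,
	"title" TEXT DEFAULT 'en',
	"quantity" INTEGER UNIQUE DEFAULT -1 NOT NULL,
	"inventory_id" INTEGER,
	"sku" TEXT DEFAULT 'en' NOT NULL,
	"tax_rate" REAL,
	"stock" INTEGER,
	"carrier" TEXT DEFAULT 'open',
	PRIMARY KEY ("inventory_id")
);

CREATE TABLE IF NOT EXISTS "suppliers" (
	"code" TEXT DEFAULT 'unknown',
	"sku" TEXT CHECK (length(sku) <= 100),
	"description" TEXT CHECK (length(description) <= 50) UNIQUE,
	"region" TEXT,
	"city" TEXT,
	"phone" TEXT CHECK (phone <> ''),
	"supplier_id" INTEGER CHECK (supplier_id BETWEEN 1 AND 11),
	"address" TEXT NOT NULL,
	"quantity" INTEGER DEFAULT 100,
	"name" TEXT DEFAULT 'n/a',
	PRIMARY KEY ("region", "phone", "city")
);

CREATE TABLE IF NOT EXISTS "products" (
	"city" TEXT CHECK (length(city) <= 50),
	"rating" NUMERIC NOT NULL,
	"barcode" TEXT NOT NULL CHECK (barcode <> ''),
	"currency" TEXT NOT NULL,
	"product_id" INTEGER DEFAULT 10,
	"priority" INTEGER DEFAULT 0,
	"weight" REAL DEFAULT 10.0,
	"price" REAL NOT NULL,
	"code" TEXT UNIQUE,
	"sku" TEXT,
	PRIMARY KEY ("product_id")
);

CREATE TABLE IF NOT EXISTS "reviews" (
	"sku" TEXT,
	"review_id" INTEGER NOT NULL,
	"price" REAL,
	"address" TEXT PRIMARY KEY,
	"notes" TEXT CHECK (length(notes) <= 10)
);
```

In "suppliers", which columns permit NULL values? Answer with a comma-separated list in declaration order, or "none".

code, sku, description, supplier_id, quantity, name

- code: DEFAULT only fills an omitted column; an explicit NULL is still allowed → nullable.
- sku: CHECK does not forbid NULL (a CHECK constraint passes when its expression is NULL) → nullable.
- description: CHECK does not forbid NULL (a CHECK constraint passes when its expression is NULL) → nullable.
- region: part of the PRIMARY KEY, which implies NOT NULL → not nullable.
- city: part of the PRIMARY KEY, which implies NOT NULL → not nullable.
- phone: part of the PRIMARY KEY, which implies NOT NULL → not nullable.
- supplier_id: CHECK does not forbid NULL (a CHECK constraint passes when its expression is NULL) → nullable.
- address: declared NOT NULL → not nullable.
- quantity: DEFAULT only fills an omitted column; an explicit NULL is still allowed → nullable.
- name: DEFAULT only fills an omitted column; an explicit NULL is still allowed → nullable.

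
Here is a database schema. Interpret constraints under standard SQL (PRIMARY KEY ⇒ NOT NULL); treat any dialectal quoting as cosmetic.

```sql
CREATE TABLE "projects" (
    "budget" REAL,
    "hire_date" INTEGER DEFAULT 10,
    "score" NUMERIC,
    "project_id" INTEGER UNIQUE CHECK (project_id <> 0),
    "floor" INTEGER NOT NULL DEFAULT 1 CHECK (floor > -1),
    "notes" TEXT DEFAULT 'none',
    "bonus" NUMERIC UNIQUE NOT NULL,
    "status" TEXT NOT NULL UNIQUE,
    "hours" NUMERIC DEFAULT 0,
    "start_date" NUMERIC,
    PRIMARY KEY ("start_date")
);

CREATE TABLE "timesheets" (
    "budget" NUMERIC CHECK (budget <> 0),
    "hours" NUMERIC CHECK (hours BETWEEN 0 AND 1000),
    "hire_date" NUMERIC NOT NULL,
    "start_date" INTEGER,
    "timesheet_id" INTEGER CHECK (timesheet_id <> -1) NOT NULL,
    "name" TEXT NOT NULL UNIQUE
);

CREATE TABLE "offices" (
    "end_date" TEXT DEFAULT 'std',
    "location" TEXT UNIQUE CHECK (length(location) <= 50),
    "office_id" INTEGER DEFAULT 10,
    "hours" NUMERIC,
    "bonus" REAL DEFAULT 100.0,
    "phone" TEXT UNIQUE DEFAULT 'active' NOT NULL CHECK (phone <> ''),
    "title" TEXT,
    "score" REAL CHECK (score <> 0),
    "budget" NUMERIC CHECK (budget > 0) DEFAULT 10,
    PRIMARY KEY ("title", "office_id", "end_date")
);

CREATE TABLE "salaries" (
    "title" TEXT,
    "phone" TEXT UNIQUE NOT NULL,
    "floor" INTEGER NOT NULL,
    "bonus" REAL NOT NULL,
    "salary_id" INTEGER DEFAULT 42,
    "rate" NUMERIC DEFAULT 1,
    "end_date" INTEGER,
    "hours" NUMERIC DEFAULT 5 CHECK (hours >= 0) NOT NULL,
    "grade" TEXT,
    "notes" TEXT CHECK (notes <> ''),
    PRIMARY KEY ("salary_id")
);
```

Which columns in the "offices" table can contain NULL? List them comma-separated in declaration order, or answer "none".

- end_date: part of the PRIMARY KEY, which implies NOT NULL → not nullable.
- location: CHECK does not forbid NULL (a CHECK constraint passes when its expression is NULL) → nullable.
- office_id: part of the PRIMARY KEY, which implies NOT NULL → not nullable.
- hours: no NOT NULL constraint applies → nullable.
- bonus: DEFAULT only fills an omitted column; an explicit NULL is still allowed → nullable.
- phone: declared NOT NULL → not nullable.
- title: part of the PRIMARY KEY, which implies NOT NULL → not nullable.
- score: CHECK does not forbid NULL (a CHECK constraint passes when its expression is NULL) → nullable.
- budget: CHECK does not forbid NULL (a CHECK constraint passes when its expression is NULL) → nullable.

location, hours, bonus, score, budget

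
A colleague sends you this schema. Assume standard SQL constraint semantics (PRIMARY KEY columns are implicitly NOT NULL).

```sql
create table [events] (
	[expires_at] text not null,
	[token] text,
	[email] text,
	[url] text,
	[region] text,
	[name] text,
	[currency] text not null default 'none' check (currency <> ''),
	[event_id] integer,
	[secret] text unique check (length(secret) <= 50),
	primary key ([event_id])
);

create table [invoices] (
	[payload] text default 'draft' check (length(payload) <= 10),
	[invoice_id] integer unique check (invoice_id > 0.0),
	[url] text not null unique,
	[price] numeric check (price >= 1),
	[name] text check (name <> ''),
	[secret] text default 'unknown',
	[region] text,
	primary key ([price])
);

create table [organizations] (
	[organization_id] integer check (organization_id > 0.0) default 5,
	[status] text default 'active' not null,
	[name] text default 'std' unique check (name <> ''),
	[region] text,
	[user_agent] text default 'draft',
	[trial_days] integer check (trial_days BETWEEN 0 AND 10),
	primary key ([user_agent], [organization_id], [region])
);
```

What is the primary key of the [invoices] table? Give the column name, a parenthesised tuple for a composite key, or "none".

price

price is declared PRIMARY KEY as a table-level PRIMARY KEY clause.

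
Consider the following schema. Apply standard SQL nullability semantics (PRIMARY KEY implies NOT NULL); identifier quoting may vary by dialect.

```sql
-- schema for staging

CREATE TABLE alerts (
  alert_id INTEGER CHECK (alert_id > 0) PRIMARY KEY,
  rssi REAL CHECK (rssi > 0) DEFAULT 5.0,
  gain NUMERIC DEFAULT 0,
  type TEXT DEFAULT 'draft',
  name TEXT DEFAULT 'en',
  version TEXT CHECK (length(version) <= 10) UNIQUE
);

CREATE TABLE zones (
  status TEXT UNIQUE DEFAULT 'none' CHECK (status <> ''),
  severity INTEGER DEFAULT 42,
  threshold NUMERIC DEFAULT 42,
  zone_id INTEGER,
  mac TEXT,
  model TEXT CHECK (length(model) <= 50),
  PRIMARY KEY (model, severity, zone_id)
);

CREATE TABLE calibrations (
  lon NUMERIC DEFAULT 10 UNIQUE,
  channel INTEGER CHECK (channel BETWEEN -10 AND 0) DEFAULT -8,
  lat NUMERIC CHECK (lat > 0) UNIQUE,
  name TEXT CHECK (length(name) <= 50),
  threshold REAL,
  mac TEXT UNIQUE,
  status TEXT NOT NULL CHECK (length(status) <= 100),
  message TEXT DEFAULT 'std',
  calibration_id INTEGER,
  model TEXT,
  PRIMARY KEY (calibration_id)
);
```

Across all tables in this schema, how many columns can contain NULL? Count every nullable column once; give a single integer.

alerts: 5 nullable (rssi, gain, type, name, version — PK (alert_id) and explicit NOT NULL columns excluded).
zones: 3 nullable (status, threshold, mac — PK (model, severity, zone_id) and explicit NOT NULL columns excluded).
calibrations: 8 nullable (lon, channel, lat, name, threshold, mac, message, model — PK (calibration_id) and explicit NOT NULL columns excluded).
Total: 5 + 3 + 8 = 16.

16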